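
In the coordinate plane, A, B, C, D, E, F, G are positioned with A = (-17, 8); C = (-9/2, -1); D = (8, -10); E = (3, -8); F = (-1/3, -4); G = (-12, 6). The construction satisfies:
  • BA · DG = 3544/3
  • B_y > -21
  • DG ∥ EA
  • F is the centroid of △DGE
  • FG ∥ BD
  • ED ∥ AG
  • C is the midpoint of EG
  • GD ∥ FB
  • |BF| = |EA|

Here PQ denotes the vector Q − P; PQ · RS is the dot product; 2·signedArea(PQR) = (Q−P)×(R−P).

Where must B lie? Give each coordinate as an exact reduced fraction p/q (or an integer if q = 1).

B = (59/3, -20)

1. B_x = 59/3  [FG ∥ BD ∩ GD ∥ FB]
2. B_y = -20  [FG ∥ BD ∩ GD ∥ FB]
   → B = (59/3, -20)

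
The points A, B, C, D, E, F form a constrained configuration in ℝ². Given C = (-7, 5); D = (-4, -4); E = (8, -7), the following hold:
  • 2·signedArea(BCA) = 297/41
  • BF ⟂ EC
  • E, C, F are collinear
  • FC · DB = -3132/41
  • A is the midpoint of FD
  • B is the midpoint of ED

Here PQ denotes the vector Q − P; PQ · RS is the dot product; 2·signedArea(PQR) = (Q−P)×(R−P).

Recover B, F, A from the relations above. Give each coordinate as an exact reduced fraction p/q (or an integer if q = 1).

1. B_x = 2  [B is the midpoint of ED]
2. B_y = -11/2  [B is the midpoint of ED]
   → B = (2, -11/2)
3. F_x = 148/41  [E, C, F are collinear ∩ BF ⟂ EC]
4. F_y = -143/41  [E, C, F are collinear ∩ BF ⟂ EC]
   → F = (148/41, -143/41)
5. A_x = -8/41  [A is the midpoint of FD]
6. A_y = -307/82  [A is the midpoint of FD]
   → A = (-8/41, -307/82)

A = (-8/41, -307/82)
B = (2, -11/2)
F = (148/41, -143/41)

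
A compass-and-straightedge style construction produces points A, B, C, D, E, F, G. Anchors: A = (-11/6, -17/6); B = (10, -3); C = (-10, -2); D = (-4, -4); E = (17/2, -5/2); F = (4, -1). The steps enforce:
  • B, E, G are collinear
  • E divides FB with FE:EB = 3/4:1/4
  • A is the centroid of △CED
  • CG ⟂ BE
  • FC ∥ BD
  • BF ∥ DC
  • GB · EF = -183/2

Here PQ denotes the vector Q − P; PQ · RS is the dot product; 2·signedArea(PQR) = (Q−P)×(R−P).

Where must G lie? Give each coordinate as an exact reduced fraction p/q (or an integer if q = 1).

G = (-83/10, 31/10)

1. G_x = -83/10  [B, E, G are collinear ∩ CG ⟂ BE]
2. G_y = 31/10  [B, E, G are collinear ∩ CG ⟂ BE]
   → G = (-83/10, 31/10)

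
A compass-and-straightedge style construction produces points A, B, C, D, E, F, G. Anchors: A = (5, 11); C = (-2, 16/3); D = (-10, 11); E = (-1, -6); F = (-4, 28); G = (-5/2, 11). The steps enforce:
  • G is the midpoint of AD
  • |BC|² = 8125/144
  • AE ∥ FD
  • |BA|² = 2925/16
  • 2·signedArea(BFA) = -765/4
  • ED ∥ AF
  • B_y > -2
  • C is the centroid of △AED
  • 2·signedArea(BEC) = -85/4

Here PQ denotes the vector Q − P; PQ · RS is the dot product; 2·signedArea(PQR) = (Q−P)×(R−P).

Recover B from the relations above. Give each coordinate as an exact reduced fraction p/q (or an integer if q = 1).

B = (1/2, -7/4)

1. B_x = 1/2  [2·signedArea(BEC) = -85/4 ∩ 2·signedArea(BFA) = -765/4]
2. B_y = -7/4  [2·signedArea(BEC) = -85/4 ∩ 2·signedArea(BFA) = -765/4]
   → B = (1/2, -7/4)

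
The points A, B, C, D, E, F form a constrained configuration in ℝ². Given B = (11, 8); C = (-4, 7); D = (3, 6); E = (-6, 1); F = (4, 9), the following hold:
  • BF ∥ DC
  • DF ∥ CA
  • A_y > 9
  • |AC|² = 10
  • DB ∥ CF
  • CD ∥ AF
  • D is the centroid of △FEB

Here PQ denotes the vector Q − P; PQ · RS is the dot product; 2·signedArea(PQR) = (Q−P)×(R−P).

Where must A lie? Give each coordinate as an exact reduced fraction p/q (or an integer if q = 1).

1. A_x = -3  [CD ∥ AF ∩ DF ∥ CA]
2. A_y = 10  [CD ∥ AF ∩ DF ∥ CA]
   → A = (-3, 10)

A = (-3, 10)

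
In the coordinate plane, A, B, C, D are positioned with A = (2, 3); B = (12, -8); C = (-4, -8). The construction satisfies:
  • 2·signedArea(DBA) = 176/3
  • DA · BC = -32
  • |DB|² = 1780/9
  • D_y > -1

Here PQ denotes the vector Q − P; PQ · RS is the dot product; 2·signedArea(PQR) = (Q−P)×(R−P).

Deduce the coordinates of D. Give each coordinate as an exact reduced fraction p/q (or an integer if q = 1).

1. D_x = 0  [2·signedArea(DBA) = 176/3 ∩ DA · BC = -32]
2. D_y = -2/3  [2·signedArea(DBA) = 176/3 ∩ DA · BC = -32]
   → D = (0, -2/3)

D = (0, -2/3)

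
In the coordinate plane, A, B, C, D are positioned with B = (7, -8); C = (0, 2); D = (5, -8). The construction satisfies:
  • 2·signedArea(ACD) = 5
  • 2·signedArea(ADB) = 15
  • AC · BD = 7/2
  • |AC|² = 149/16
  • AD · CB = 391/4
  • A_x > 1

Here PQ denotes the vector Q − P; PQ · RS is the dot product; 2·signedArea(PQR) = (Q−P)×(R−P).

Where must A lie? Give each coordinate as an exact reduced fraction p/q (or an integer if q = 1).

1. A_x = 7/4  [2·signedArea(ADB) = 15 ∩ AD · CB = 391/4]
2. A_y = -1/2  [2·signedArea(ADB) = 15 ∩ AD · CB = 391/4]
   → A = (7/4, -1/2)

A = (7/4, -1/2)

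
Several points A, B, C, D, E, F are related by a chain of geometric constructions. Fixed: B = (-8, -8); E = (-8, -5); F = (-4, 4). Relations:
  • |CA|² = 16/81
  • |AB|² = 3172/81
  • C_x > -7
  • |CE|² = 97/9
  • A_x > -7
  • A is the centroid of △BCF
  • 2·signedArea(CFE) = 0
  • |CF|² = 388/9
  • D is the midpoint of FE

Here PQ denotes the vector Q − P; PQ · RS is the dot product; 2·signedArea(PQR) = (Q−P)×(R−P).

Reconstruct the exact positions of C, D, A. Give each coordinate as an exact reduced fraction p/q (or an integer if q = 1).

A = (-56/9, -2)
C = (-20/3, -2)
D = (-6, -1/2)

1. C_x = -20/3  [line 9·x + -4·y + 52 = 0 ∩ |CE|² = 97/9]
2. C_y = -2  [line 9·x + -4·y + 52 = 0 ∩ |CE|² = 97/9]
   → C = (-20/3, -2)
3. D_x = -6  [D is the midpoint of FE]
4. D_y = -1/2  [D is the midpoint of FE]
   → D = (-6, -1/2)
5. A_x = -56/9  [A is the centroid of △BCF]
6. A_y = -2  [A is the centroid of △BCF]
   → A = (-56/9, -2)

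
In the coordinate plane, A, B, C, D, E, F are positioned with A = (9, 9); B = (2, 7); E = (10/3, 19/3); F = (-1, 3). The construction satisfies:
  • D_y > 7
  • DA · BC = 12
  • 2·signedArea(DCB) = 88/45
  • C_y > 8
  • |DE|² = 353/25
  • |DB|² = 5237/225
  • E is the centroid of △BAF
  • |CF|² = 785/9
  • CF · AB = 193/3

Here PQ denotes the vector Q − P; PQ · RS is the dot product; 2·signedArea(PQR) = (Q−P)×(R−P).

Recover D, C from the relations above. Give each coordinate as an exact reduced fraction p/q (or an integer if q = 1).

C = (20/3, 25/3)
D = (101/15, 119/15)

1. C_x = 20/3  [line 7·x + 2·y + -190/3 = 0 ∩ |CF|² = 785/9]
2. C_y = 25/3  [line 7·x + 2·y + -190/3 = 0 ∩ |CF|² = 785/9]
   → C = (20/3, 25/3)
3. D_x = 101/15  [2·signedArea(DCB) = 88/45 ∩ DA · BC = 12]
4. D_y = 119/15  [2·signedArea(DCB) = 88/45 ∩ DA · BC = 12]
   → D = (101/15, 119/15)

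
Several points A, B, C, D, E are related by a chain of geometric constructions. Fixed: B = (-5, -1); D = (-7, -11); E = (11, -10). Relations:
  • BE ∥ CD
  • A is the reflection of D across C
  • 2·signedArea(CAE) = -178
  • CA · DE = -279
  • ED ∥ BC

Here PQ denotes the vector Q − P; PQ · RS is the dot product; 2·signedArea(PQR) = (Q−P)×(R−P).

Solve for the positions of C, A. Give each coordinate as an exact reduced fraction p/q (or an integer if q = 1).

1. C_x = -23  [BE ∥ CD ∩ ED ∥ BC]
2. C_y = -2  [BE ∥ CD ∩ ED ∥ BC]
   → C = (-23, -2)
3. A_x = -39  [A is the reflection of D across C]
4. A_y = 7  [A is the reflection of D across C]
   → A = (-39, 7)

A = (-39, 7)
C = (-23, -2)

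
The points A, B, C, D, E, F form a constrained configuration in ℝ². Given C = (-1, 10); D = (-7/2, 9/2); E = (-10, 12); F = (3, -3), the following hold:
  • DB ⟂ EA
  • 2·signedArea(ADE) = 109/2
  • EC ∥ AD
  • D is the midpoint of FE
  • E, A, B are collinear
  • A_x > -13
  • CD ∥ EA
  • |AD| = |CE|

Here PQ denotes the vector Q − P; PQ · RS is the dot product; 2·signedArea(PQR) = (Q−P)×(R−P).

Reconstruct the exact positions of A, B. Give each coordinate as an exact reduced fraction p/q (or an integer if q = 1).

1. A_x = -25/2  [EC ∥ AD ∩ CD ∥ EA]
2. A_y = 13/2  [EC ∥ AD ∩ CD ∥ EA]
   → A = (-25/2, 13/2)
3. B_x = -855/73  [E, A, B are collinear ∩ DB ⟂ EA]
4. B_y = 601/73  [E, A, B are collinear ∩ DB ⟂ EA]
   → B = (-855/73, 601/73)

A = (-25/2, 13/2)
B = (-855/73, 601/73)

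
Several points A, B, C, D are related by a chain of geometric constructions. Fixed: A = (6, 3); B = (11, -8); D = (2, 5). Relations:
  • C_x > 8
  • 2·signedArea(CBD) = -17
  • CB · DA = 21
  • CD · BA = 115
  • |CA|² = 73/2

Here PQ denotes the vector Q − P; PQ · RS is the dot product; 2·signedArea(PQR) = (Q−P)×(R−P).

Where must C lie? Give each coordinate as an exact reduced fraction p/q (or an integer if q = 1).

C = (17/2, -5/2)

1. C_x = 17/2  [CB · DA = 21 ∩ 2·signedArea(CBD) = -17]
2. C_y = -5/2  [CB · DA = 21 ∩ 2·signedArea(CBD) = -17]
   → C = (17/2, -5/2)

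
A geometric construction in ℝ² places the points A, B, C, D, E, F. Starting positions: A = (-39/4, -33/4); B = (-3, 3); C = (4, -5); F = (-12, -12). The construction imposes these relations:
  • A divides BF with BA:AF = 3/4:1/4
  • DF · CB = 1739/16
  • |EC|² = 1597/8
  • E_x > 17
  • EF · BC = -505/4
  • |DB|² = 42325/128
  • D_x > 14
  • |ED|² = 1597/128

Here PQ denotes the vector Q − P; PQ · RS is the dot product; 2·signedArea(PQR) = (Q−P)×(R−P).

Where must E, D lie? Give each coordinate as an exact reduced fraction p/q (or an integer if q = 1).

D = (229/16, -41/16)
E = (71/4, -7/4)

1. E_x = 71/4  [line -7·x + 8·y + 553/4 = 0 ∩ |EC|² = 1597/8]
2. E_y = -7/4  [line -7·x + 8·y + 553/4 = 0 ∩ |EC|² = 1597/8]
   → E = (71/4, -7/4)
3. D_x = 229/16  [line 7·x + -8·y + -1931/16 = 0 ∩ |DB|² = 42325/128]
4. D_y = -41/16  [line 7·x + -8·y + -1931/16 = 0 ∩ |DB|² = 42325/128]
   → D = (229/16, -41/16)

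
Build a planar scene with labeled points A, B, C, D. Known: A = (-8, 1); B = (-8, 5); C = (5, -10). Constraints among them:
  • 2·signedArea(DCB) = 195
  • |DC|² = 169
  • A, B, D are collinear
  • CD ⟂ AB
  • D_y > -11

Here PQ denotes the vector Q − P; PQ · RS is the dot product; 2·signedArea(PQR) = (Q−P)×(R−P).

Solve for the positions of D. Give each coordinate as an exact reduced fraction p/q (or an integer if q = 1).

D = (-8, -10)

1. D_x = -8  [A, B, D are collinear ∩ CD ⟂ AB]
2. D_y = -10  [A, B, D are collinear ∩ CD ⟂ AB]
   → D = (-8, -10)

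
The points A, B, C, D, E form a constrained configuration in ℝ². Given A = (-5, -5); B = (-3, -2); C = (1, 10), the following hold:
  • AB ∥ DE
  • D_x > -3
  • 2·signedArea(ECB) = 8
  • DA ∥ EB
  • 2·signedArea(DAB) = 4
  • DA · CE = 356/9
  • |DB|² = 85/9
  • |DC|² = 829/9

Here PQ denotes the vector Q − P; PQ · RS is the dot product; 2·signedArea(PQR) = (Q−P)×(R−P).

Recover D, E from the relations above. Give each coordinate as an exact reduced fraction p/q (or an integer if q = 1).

1. D_x = -7/3  [line -3·x + 2·y + -9 = 0 ∩ |DB|² = 85/9]
2. D_y = 1  [line -3·x + 2·y + -9 = 0 ∩ |DB|² = 85/9]
   → D = (-7/3, 1)
3. E_x = -1/3  [DA ∥ EB ∩ AB ∥ DE]
4. E_y = 4  [DA ∥ EB ∩ AB ∥ DE]
   → E = (-1/3, 4)

D = (-7/3, 1)
E = (-1/3, 4)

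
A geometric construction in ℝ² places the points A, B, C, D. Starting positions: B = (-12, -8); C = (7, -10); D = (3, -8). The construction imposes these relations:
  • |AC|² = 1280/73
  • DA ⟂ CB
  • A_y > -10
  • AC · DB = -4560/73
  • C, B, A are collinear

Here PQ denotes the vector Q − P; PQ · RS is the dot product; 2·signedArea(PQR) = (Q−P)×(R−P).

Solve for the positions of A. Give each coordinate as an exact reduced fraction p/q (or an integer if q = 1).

A = (207/73, -698/73)

1. A_x = 207/73  [C, B, A are collinear ∩ DA ⟂ CB]
2. A_y = -698/73  [C, B, A are collinear ∩ DA ⟂ CB]
   → A = (207/73, -698/73)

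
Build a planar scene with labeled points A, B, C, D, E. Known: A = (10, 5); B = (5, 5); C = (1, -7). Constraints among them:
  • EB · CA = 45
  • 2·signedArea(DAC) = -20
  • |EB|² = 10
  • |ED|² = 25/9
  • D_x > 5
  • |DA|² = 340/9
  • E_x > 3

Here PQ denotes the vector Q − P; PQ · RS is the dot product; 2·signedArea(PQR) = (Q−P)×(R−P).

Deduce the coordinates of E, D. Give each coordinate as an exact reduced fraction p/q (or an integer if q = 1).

D = (16/3, 1)
E = (4, 2)

1. E_x = 4  [line -9·x + -12·y + 60 = 0 ∩ |EB|² = 10]
2. E_y = 2  [line -9·x + -12·y + 60 = 0 ∩ |EB|² = 10]
   → E = (4, 2)
3. D_x = 16/3  [line 12·x + -9·y + -55 = 0 ∩ |ED|² = 25/9]
4. D_y = 1  [line 12·x + -9·y + -55 = 0 ∩ |ED|² = 25/9]
   → D = (16/3, 1)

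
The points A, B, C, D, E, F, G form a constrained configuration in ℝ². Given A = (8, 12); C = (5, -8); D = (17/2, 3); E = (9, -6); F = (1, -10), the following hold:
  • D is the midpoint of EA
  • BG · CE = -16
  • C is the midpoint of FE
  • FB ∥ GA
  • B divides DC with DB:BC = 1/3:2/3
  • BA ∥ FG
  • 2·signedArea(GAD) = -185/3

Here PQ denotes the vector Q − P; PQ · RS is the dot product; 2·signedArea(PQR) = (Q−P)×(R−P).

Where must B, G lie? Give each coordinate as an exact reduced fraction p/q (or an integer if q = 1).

1. B_x = 22/3  [B divides DC with DB:BC = 1/3:2/3]
2. B_y = -2/3  [B divides DC with DB:BC = 1/3:2/3]
   → B = (22/3, -2/3)
3. G_x = 5/3  [FB ∥ GA ∩ BA ∥ FG]
4. G_y = 8/3  [FB ∥ GA ∩ BA ∥ FG]
   → G = (5/3, 8/3)

B = (22/3, -2/3)
G = (5/3, 8/3)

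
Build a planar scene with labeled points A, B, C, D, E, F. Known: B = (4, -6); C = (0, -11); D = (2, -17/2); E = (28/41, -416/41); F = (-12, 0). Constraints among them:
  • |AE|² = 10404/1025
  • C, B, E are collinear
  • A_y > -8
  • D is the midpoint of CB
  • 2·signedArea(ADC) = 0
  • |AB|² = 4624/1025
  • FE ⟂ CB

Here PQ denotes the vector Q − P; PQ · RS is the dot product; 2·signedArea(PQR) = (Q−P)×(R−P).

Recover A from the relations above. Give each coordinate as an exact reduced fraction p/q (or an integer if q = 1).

1. A_x = 548/205  [line 5/2·x + -2·y + -22 = 0 ∩ |AE|² = 10404/1025]
2. A_y = -314/41  [line 5/2·x + -2·y + -22 = 0 ∩ |AE|² = 10404/1025]
   → A = (548/205, -314/41)

A = (548/205, -314/41)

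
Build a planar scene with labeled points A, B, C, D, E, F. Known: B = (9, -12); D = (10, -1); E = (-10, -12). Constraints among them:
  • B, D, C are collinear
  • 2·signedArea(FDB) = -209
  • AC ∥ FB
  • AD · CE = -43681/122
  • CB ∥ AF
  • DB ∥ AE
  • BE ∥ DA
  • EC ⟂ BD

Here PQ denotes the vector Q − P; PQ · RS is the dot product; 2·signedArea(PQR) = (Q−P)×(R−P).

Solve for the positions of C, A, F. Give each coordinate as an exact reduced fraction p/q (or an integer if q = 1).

1. C_x = 1079/122  [B, D, C are collinear ∩ EC ⟂ BD]
2. C_y = -1673/122  [B, D, C are collinear ∩ EC ⟂ BD]
   → C = (1079/122, -1673/122)
3. A_x = -9  [DB ∥ AE ∩ BE ∥ DA]
4. A_y = -1  [DB ∥ AE ∩ BE ∥ DA]
   → A = (-9, -1)
5. F_x = -1079/122  [AC ∥ FB ∩ CB ∥ AF]
6. F_y = 87/122  [AC ∥ FB ∩ CB ∥ AF]
   → F = (-1079/122, 87/122)

A = (-9, -1)
C = (1079/122, -1673/122)
F = (-1079/122, 87/122)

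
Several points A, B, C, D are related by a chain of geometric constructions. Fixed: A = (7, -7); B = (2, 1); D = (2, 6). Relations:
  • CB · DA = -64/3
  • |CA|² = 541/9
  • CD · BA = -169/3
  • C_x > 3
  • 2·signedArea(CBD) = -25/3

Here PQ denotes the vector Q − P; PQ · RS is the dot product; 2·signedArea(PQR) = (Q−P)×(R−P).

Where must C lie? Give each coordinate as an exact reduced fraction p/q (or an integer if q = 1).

C = (11/3, 0)

1. C_x = 11/3  [CB · DA = -64/3 ∩ 2·signedArea(CBD) = -25/3]
2. C_y = 0  [CB · DA = -64/3 ∩ 2·signedArea(CBD) = -25/3]
   → C = (11/3, 0)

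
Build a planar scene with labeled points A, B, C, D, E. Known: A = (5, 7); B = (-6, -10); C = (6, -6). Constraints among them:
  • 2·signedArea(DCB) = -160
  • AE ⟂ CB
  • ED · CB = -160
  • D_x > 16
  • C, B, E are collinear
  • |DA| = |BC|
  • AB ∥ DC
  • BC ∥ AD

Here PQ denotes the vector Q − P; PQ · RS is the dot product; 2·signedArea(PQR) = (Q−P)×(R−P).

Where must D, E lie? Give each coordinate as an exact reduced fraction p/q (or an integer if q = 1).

1. D_x = 17  [AB ∥ DC ∩ BC ∥ AD]
2. D_y = 11  [AB ∥ DC ∩ BC ∥ AD]
   → D = (17, 11)
3. E_x = 9  [C, B, E are collinear ∩ AE ⟂ CB]
4. E_y = -5  [C, B, E are collinear ∩ AE ⟂ CB]
   → E = (9, -5)

D = (17, 11)
E = (9, -5)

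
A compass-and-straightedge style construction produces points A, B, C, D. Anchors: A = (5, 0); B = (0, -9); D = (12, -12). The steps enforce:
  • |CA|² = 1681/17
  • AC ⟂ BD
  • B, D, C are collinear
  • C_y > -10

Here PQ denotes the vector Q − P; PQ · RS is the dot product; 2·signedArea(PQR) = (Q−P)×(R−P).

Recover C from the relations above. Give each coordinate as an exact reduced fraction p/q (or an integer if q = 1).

C = (44/17, -164/17)

1. C_x = 44/17  [B, D, C are collinear ∩ AC ⟂ BD]
2. C_y = -164/17  [B, D, C are collinear ∩ AC ⟂ BD]
   → C = (44/17, -164/17)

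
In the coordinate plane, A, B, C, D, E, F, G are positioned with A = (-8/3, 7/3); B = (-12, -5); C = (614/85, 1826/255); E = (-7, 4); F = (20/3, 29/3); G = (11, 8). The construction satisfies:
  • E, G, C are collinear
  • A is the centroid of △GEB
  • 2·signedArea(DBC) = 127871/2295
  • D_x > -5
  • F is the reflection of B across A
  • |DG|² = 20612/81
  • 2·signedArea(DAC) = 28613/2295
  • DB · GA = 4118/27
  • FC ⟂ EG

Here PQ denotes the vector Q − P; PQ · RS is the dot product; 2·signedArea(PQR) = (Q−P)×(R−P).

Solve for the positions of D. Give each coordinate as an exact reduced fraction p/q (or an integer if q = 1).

D = (-37/9, 26/9)

1. D_x = -37/9  [2·signedArea(DBC) = 127871/2295 ∩ DB · GA = 4118/27]
2. D_y = 26/9  [2·signedArea(DBC) = 127871/2295 ∩ DB · GA = 4118/27]
   → D = (-37/9, 26/9)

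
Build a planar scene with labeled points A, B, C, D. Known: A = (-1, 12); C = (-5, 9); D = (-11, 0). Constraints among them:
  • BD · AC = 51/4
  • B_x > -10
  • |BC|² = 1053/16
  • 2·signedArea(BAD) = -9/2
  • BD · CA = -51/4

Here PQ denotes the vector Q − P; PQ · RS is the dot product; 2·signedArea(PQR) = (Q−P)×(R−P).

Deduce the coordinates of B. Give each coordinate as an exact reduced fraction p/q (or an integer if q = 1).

1. B_x = -19/2  [2·signedArea(BAD) = -9/2 ∩ BD · CA = -51/4]
2. B_y = 9/4  [2·signedArea(BAD) = -9/2 ∩ BD · CA = -51/4]
   → B = (-19/2, 9/4)

B = (-19/2, 9/4)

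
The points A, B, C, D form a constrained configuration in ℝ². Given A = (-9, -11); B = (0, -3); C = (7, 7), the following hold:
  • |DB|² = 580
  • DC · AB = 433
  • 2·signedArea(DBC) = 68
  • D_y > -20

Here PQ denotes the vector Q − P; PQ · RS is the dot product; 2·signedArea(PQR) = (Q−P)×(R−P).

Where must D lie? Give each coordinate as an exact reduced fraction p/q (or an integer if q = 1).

D = (-18, -19)

1. D_x = -18  [DC · AB = 433 ∩ 2·signedArea(DBC) = 68]
2. D_y = -19  [DC · AB = 433 ∩ 2·signedArea(DBC) = 68]
   → D = (-18, -19)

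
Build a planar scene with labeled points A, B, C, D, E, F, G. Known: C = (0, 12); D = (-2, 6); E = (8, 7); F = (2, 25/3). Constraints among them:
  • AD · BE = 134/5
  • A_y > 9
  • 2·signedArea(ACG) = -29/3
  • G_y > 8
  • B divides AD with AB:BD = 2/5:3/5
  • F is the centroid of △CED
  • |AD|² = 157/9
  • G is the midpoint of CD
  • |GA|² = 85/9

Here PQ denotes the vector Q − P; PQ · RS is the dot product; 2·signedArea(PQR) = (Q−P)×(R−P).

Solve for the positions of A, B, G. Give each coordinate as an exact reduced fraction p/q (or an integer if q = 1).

A = (-4, 29/3)
B = (-16/5, 41/5)
G = (-1, 9)

1. G_x = -1  [G is the midpoint of CD]
2. G_y = 9  [G is the midpoint of CD]
   → G = (-1, 9)
3. A_x = -4  [line 3·x + -1·y + 65/3 = 0 ∩ |AD|² = 157/9]
4. A_y = 29/3  [line 3·x + -1·y + 65/3 = 0 ∩ |AD|² = 157/9]
   → A = (-4, 29/3)
5. B_x = -16/5  [B divides AD with AB:BD = 2/5:3/5]
6. B_y = 41/5  [B divides AD with AB:BD = 2/5:3/5]
   → B = (-16/5, 41/5)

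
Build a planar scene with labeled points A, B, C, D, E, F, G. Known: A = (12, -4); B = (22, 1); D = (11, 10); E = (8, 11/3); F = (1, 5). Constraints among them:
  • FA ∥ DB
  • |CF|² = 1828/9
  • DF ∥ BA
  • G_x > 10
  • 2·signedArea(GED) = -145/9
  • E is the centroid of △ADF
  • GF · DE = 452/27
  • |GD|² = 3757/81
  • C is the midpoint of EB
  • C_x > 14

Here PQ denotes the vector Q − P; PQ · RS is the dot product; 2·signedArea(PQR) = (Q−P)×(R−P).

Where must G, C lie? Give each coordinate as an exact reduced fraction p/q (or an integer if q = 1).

C = (15, 7/3)
G = (31/3, 29/9)

1. G_x = 31/3  [2·signedArea(GED) = -145/9 ∩ GF · DE = 452/27]
2. G_y = 29/9  [2·signedArea(GED) = -145/9 ∩ GF · DE = 452/27]
   → G = (31/3, 29/9)
3. C_x = 15  [C is the midpoint of EB]
4. C_y = 7/3  [C is the midpoint of EB]
   → C = (15, 7/3)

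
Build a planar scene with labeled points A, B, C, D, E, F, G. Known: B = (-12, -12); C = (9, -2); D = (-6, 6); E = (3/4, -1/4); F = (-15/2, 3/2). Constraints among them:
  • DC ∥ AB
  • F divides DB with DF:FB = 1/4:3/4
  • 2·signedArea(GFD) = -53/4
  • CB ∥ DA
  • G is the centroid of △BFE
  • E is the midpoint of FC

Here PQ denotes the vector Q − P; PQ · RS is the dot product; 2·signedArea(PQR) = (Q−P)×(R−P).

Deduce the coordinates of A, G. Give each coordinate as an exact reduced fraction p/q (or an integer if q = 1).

A = (-27, -4)
G = (-25/4, -43/12)

1. A_x = -27  [DC ∥ AB ∩ CB ∥ DA]
2. A_y = -4  [DC ∥ AB ∩ CB ∥ DA]
   → A = (-27, -4)
3. G_x = -25/4  [G is the centroid of △BFE]
4. G_y = -43/12  [G is the centroid of △BFE]
   → G = (-25/4, -43/12)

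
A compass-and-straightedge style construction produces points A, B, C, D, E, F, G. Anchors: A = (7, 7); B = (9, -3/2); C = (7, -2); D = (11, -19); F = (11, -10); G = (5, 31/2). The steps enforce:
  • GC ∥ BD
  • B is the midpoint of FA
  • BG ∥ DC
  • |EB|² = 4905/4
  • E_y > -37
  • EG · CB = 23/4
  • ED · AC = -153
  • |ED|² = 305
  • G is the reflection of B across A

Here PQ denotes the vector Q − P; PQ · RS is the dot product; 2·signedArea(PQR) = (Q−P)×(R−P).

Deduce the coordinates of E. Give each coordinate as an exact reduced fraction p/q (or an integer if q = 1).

1. E_x = 15  [ED · AC = -153 ∩ EG · CB = 23/4]
2. E_y = -36  [ED · AC = -153 ∩ EG · CB = 23/4]
   → E = (15, -36)

E = (15, -36)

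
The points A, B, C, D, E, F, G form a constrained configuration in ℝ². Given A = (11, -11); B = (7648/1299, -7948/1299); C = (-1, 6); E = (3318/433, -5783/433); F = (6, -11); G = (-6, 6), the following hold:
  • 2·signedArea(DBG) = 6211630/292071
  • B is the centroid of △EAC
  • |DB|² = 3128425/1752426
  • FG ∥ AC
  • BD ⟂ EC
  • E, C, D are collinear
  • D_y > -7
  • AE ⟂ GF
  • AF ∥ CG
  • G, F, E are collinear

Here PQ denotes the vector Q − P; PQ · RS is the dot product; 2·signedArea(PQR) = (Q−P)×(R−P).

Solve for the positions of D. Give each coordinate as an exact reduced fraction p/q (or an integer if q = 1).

1. D_x = 393569989/84311162  [E, C, D are collinear ∩ BD ⟂ EC]
2. D_y = -561880809/84311162  [E, C, D are collinear ∩ BD ⟂ EC]
   → D = (393569989/84311162, -561880809/84311162)

D = (393569989/84311162, -561880809/84311162)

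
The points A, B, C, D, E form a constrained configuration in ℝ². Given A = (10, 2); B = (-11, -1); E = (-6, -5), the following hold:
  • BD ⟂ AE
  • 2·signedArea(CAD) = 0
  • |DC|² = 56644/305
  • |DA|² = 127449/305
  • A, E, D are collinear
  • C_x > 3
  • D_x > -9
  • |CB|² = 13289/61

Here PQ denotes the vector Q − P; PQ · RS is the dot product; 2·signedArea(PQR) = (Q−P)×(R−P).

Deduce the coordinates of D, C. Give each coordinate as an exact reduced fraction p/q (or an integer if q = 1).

1. D_x = -2662/305  [A, E, D are collinear ∩ BD ⟂ AE]
2. D_y = -1889/305  [A, E, D are collinear ∩ BD ⟂ AE]
   → D = (-2662/305, -1889/305)
3. C_x = 1146/305  [line 2499/305·x + -5712/305·y + -13566/305 = 0 ∩ |CB|² = 13289/61]
4. C_y = -223/305  [line 2499/305·x + -5712/305·y + -13566/305 = 0 ∩ |CB|² = 13289/61]
   → C = (1146/305, -223/305)

C = (1146/305, -223/305)
D = (-2662/305, -1889/305)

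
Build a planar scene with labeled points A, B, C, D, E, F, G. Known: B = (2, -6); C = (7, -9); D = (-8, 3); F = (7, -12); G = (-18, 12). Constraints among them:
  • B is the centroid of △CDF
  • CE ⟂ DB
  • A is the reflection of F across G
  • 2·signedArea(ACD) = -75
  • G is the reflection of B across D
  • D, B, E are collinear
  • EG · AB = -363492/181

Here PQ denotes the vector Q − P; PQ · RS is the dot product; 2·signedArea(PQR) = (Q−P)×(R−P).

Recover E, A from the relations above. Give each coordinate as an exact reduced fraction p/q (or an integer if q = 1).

1. E_x = 1132/181  [D, B, E are collinear ∩ CE ⟂ DB]
2. E_y = -1779/181  [D, B, E are collinear ∩ CE ⟂ DB]
   → E = (1132/181, -1779/181)
3. A_x = -43  [A is the reflection of F across G]
4. A_y = 36  [A is the reflection of F across G]
   → A = (-43, 36)

A = (-43, 36)
E = (1132/181, -1779/181)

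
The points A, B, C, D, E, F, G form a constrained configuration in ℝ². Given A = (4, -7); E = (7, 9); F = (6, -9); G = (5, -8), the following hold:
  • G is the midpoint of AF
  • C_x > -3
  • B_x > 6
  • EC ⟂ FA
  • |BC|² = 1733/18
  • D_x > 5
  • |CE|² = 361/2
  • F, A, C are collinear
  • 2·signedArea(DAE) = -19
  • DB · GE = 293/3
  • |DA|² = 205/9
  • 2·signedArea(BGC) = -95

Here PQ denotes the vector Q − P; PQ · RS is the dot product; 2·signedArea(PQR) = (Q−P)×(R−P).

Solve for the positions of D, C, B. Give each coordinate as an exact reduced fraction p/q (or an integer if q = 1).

1. D_x = 6  [line -16·x + 3·y + 104 = 0 ∩ |DA|² = 205/9]
2. D_y = -8/3  [line -16·x + 3·y + 104 = 0 ∩ |DA|² = 205/9]
   → D = (6, -8/3)
3. C_x = -5/2  [F, A, C are collinear ∩ EC ⟂ FA]
4. C_y = -1/2  [F, A, C are collinear ∩ EC ⟂ FA]
   → C = (-5/2, -1/2)
5. B_x = 20/3  [2·signedArea(BGC) = -95 ∩ DB · GE = 293/3]
6. B_y = 3  [2·signedArea(BGC) = -95 ∩ DB · GE = 293/3]
   → B = (20/3, 3)

B = (20/3, 3)
C = (-5/2, -1/2)
D = (6, -8/3)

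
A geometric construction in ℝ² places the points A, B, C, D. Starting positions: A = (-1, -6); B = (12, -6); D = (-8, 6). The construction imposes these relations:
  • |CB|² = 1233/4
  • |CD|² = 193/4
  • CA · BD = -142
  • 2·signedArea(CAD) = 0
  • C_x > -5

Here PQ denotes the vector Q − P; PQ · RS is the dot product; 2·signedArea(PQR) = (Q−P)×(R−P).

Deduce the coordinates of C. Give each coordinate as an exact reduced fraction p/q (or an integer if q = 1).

1. C_x = -9/2  [2·signedArea(CAD) = 0 ∩ CA · BD = -142]
2. C_y = 0  [2·signedArea(CAD) = 0 ∩ CA · BD = -142]
   → C = (-9/2, 0)

C = (-9/2, 0)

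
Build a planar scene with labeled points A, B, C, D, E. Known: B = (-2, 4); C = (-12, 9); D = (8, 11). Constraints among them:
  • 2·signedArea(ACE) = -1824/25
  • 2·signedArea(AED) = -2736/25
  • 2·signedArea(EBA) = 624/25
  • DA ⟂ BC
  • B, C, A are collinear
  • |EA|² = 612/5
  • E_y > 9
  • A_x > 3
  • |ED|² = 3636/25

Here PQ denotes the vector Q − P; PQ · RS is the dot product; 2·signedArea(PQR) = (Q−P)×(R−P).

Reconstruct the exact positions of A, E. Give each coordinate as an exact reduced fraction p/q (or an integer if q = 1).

1. A_x = 16/5  [B, C, A are collinear ∩ DA ⟂ BC]
2. A_y = 7/5  [B, C, A are collinear ∩ DA ⟂ BC]
   → A = (16/5, 7/5)
3. E_x = -4  [2·signedArea(EBA) = 624/25 ∩ 2·signedArea(AED) = -2736/25]
4. E_y = 49/5  [2·signedArea(EBA) = 624/25 ∩ 2·signedArea(AED) = -2736/25]
   → E = (-4, 49/5)

A = (16/5, 7/5)
E = (-4, 49/5)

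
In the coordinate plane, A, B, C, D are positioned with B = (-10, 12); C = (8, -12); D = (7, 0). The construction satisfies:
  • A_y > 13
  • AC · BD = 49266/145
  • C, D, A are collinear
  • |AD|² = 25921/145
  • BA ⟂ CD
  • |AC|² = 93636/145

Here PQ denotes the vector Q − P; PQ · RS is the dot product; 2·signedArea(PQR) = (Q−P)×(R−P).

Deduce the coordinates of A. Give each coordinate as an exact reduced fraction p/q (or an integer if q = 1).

A = (854/145, 1932/145)

1. A_x = 854/145  [C, D, A are collinear ∩ BA ⟂ CD]
2. A_y = 1932/145  [C, D, A are collinear ∩ BA ⟂ CD]
   → A = (854/145, 1932/145)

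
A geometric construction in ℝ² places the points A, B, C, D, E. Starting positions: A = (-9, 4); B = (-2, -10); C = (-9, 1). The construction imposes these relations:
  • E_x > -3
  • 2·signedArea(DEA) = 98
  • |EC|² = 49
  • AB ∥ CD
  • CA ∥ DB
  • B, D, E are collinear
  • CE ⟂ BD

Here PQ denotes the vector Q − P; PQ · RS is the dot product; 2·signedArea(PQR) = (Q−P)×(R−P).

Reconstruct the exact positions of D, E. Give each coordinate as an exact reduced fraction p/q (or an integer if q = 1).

1. D_x = -2  [CA ∥ DB ∩ AB ∥ CD]
2. D_y = -13  [CA ∥ DB ∩ AB ∥ CD]
   → D = (-2, -13)
3. E_x = -2  [B, D, E are collinear ∩ CE ⟂ BD]
4. E_y = 1  [B, D, E are collinear ∩ CE ⟂ BD]
   → E = (-2, 1)

D = (-2, -13)
E = (-2, 1)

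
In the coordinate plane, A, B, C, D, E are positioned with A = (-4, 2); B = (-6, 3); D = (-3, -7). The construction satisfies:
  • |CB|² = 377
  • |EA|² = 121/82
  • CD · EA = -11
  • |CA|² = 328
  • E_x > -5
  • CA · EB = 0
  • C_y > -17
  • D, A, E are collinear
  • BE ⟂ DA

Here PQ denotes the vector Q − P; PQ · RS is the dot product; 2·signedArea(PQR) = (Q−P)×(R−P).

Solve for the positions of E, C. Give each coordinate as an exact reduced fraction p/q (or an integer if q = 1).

C = (-2, -16)
E = (-339/82, 263/82)

1. E_x = -339/82  [D, A, E are collinear ∩ BE ⟂ DA]
2. E_y = 263/82  [D, A, E are collinear ∩ BE ⟂ DA]
   → E = (-339/82, 263/82)
3. C_x = -2  [CA · EB = 0 ∩ CD · EA = -11]
4. C_y = -16  [CA · EB = 0 ∩ CD · EA = -11]
   → C = (-2, -16)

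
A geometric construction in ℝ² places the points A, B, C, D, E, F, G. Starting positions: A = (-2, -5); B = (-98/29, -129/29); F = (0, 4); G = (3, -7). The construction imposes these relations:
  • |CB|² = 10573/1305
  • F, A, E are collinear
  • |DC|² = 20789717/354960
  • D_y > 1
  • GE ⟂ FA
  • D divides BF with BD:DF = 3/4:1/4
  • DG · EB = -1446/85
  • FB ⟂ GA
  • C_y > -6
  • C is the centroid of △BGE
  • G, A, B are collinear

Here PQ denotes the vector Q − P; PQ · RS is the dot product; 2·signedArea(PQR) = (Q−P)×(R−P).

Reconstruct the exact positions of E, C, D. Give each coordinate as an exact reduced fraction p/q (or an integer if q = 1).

C = (-6329/7395, -14211/2465)
D = (-49/58, 219/116)
E = (-186/85, -497/85)

1. E_x = -186/85  [F, A, E are collinear ∩ GE ⟂ FA]
2. E_y = -497/85  [F, A, E are collinear ∩ GE ⟂ FA]
   → E = (-186/85, -497/85)
3. C_x = -6329/7395  [C is the centroid of △BGE]
4. C_y = -14211/2465  [C is the centroid of △BGE]
   → C = (-6329/7395, -14211/2465)
5. D_x = -49/58  [D divides BF with BD:DF = 3/4:1/4]
6. D_y = 219/116  [D divides BF with BD:DF = 3/4:1/4]
   → D = (-49/58, 219/116)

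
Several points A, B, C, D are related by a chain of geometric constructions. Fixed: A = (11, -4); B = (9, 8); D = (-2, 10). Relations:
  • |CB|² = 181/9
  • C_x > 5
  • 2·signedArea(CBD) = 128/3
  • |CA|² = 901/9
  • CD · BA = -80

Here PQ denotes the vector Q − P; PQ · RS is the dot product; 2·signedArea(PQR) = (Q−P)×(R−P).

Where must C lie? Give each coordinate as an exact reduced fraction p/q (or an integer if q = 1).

C = (6, 14/3)

1. C_x = 6  [CD · BA = -80 ∩ 2·signedArea(CBD) = 128/3]
2. C_y = 14/3  [CD · BA = -80 ∩ 2·signedArea(CBD) = 128/3]
   → C = (6, 14/3)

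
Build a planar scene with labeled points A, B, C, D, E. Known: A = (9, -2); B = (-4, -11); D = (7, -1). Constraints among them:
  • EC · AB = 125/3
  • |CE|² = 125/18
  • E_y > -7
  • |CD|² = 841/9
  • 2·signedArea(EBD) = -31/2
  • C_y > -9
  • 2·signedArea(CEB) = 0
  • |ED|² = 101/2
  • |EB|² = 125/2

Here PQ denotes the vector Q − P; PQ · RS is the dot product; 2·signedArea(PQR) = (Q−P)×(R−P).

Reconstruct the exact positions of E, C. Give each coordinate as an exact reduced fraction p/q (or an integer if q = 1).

C = (1/3, -8)
E = (5/2, -13/2)

1. E_x = 5/2  [line -10·x + 11·y + 193/2 = 0 ∩ |EB|² = 125/2]
2. E_y = -13/2  [line -10·x + 11·y + 193/2 = 0 ∩ |EB|² = 125/2]
   → E = (5/2, -13/2)
3. C_x = 1/3  [2·signedArea(CEB) = 0 ∩ EC · AB = 125/3]
4. C_y = -8  [2·signedArea(CEB) = 0 ∩ EC · AB = 125/3]
   → C = (1/3, -8)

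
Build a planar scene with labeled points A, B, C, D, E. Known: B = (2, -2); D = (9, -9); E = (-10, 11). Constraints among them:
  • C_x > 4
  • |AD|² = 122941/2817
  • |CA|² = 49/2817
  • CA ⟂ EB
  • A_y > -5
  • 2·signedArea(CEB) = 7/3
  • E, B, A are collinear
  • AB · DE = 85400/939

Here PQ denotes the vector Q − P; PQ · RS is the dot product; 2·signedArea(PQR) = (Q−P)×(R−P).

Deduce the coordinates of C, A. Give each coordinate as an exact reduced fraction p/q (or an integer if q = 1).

A = (1326/313, -4153/939)
C = (13/3, -13/3)

1. A_x = 1326/313  [E, B, A are collinear ∩ AB · DE = 85400/939]
2. A_y = -4153/939  [E, B, A are collinear ∩ AB · DE = 85400/939]
   → A = (1326/313, -4153/939)
3. C_x = 13/3  [2·signedArea(CEB) = 7/3 ∩ CA ⟂ EB]
4. C_y = -13/3  [2·signedArea(CEB) = 7/3 ∩ CA ⟂ EB]
   → C = (13/3, -13/3)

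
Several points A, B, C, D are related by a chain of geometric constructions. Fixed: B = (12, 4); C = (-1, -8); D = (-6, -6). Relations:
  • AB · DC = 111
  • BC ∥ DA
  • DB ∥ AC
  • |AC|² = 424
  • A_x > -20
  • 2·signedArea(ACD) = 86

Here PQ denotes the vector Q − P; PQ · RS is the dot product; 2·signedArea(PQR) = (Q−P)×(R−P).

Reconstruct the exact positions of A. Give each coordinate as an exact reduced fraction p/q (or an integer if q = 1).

A = (-19, -18)

1. A_x = -19  [DB ∥ AC ∩ BC ∥ DA]
2. A_y = -18  [DB ∥ AC ∩ BC ∥ DA]
   → A = (-19, -18)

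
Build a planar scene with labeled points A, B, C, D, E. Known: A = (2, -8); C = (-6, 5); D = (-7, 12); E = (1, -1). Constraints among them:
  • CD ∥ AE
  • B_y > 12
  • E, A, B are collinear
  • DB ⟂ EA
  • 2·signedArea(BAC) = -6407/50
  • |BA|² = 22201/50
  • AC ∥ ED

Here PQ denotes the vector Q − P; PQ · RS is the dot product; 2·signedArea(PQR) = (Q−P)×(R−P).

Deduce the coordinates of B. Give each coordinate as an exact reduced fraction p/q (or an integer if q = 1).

B = (-49/50, 643/50)

1. B_x = -49/50  [E, A, B are collinear ∩ DB ⟂ EA]
2. B_y = 643/50  [E, A, B are collinear ∩ DB ⟂ EA]
   → B = (-49/50, 643/50)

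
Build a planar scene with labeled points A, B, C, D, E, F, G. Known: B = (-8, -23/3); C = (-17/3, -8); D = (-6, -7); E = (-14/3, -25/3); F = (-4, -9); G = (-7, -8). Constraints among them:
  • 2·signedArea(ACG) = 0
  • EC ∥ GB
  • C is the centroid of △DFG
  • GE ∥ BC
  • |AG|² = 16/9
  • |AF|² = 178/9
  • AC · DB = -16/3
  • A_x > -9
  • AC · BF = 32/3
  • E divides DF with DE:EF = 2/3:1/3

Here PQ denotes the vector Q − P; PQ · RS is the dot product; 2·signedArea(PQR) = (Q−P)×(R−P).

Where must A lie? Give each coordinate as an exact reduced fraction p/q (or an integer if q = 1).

A = (-25/3, -8)

1. A_x = -25/3  [2·signedArea(ACG) = 0 ∩ AC · BF = 32/3]
2. A_y = -8  [2·signedArea(ACG) = 0 ∩ AC · BF = 32/3]
   → A = (-25/3, -8)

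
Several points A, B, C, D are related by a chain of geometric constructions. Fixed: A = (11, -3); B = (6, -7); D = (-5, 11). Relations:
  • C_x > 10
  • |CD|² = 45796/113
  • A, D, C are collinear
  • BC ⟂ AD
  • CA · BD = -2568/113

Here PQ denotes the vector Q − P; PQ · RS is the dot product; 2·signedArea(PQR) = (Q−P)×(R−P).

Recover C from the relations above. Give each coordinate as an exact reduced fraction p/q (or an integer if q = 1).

1. C_x = 1147/113  [A, D, C are collinear ∩ BC ⟂ AD]
2. C_y = -255/113  [A, D, C are collinear ∩ BC ⟂ AD]
   → C = (1147/113, -255/113)

C = (1147/113, -255/113)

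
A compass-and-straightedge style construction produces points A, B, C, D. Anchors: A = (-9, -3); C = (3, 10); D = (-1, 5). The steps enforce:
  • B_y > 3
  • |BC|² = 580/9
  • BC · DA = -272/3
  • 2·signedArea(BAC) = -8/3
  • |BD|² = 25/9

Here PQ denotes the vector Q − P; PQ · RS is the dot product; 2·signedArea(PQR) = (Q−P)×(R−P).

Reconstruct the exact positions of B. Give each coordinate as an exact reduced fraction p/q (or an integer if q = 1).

1. B_x = -7/3  [BC · DA = -272/3 ∩ 2·signedArea(BAC) = -8/3]
2. B_y = 4  [BC · DA = -272/3 ∩ 2·signedArea(BAC) = -8/3]
   → B = (-7/3, 4)

B = (-7/3, 4)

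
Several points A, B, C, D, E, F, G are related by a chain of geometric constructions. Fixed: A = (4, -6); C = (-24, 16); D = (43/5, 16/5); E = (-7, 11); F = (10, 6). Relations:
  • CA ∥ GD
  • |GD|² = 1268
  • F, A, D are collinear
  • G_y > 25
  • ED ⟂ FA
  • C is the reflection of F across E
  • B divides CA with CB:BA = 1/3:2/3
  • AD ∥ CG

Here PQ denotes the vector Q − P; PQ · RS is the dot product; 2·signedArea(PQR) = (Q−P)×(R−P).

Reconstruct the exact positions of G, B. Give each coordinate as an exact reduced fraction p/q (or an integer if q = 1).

B = (-44/3, 26/3)
G = (-97/5, 126/5)

1. G_x = -97/5  [CA ∥ GD ∩ AD ∥ CG]
2. G_y = 126/5  [CA ∥ GD ∩ AD ∥ CG]
   → G = (-97/5, 126/5)
3. B_x = -44/3  [B divides CA with CB:BA = 1/3:2/3]
4. B_y = 26/3  [B divides CA with CB:BA = 1/3:2/3]
   → B = (-44/3, 26/3)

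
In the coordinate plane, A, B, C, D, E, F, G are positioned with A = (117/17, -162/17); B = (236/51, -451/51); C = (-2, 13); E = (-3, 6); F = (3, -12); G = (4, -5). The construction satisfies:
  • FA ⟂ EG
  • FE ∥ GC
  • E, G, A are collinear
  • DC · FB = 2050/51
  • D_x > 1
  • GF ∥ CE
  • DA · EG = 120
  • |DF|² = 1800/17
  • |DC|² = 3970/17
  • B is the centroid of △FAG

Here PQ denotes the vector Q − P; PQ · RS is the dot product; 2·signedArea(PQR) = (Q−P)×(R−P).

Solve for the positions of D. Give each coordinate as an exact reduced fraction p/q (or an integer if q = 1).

D = (33/17, -30/17)

1. D_x = 33/17  [DA · EG = 120 ∩ DC · FB = 2050/51]
2. D_y = -30/17  [DA · EG = 120 ∩ DC · FB = 2050/51]
   → D = (33/17, -30/17)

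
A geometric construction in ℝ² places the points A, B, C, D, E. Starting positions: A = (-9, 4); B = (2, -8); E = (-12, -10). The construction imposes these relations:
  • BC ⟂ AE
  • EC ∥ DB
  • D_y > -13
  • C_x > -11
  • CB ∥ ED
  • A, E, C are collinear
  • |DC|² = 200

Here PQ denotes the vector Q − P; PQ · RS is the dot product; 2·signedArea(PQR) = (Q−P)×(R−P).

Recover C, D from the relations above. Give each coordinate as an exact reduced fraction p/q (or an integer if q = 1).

C = (-450/41, -214/41)
D = (40/41, -524/41)

1. C_x = -450/41  [A, E, C are collinear ∩ BC ⟂ AE]
2. C_y = -214/41  [A, E, C are collinear ∩ BC ⟂ AE]
   → C = (-450/41, -214/41)
3. D_x = 40/41  [EC ∥ DB ∩ CB ∥ ED]
4. D_y = -524/41  [EC ∥ DB ∩ CB ∥ ED]
   → D = (40/41, -524/41)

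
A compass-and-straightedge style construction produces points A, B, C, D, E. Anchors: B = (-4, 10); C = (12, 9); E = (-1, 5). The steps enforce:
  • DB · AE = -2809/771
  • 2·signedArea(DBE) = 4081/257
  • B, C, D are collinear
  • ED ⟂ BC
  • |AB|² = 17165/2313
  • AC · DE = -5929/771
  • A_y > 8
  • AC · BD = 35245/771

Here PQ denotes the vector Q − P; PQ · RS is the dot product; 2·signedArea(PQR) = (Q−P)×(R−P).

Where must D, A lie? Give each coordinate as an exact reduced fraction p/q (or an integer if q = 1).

A = (-1465/771, 2124/257)
D = (-180/257, 2517/257)

1. D_x = -180/257  [B, C, D are collinear ∩ ED ⟂ BC]
2. D_y = 2517/257  [B, C, D are collinear ∩ ED ⟂ BC]
   → D = (-180/257, 2517/257)
3. A_x = -1465/771  [AC · DE = -5929/771 ∩ AC · BD = 35245/771]
4. A_y = 2124/257  [AC · DE = -5929/771 ∩ AC · BD = 35245/771]
   → A = (-1465/771, 2124/257)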